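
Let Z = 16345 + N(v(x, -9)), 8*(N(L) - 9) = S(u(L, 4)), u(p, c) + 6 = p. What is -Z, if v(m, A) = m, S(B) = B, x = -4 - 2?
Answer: -32705/2 ≈ -16353.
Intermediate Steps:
x = -6
u(p, c) = -6 + p
N(L) = 33/4 + L/8 (N(L) = 9 + (-6 + L)/8 = 9 + (-¾ + L/8) = 33/4 + L/8)
Z = 32705/2 (Z = 16345 + (33/4 + (⅛)*(-6)) = 16345 + (33/4 - ¾) = 16345 + 15/2 = 32705/2 ≈ 16353.)
-Z = -1*32705/2 = -32705/2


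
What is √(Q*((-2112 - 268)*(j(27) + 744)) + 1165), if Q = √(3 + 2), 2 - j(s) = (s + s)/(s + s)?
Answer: √(1165 - 1773100*√5) ≈ 1990.9*I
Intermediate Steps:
j(s) = 1 (j(s) = 2 - (s + s)/(s + s) = 2 - 2*s/(2*s) = 2 - 2*s*1/(2*s) = 2 - 1*1 = 2 - 1 = 1)
Q = √5 ≈ 2.2361
√(Q*((-2112 - 268)*(j(27) + 744)) + 1165) = √(√5*((-2112 - 268)*(1 + 744)) + 1165) = √(√5*(-2380*745) + 1165) = √(√5*(-1773100) + 1165) = √(-1773100*√5 + 1165) = √(1165 - 1773100*√5)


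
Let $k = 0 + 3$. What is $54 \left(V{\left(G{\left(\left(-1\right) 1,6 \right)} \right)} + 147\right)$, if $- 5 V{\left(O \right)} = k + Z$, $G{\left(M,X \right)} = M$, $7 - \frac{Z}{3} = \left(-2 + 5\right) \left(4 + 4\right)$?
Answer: $\frac{42282}{5} \approx 8456.4$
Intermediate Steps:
$Z = -51$ ($Z = 21 - 3 \left(-2 + 5\right) \left(4 + 4\right) = 21 - 3 \cdot 3 \cdot 8 = 21 - 72 = -51$)
$k = 3$
$V{\left(O \right)} = \frac{48}{5}$ ($V{\left(O \right)} = - \frac{3 - 51}{5} = \left(- \frac{1}{5}\right) \left(-48\right) = \frac{48}{5}$)
$54 \left(V{\left(G{\left(\left(-1\right) 1,6 \right)} \right)} + 147\right) = 54 \left(\frac{48}{5} + 147\right) = 54 \cdot \frac{783}{5} = \frac{42282}{5}$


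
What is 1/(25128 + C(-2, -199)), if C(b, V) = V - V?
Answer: 1/25128 ≈ 3.9796e-5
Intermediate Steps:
C(b, V) = 0
1/(25128 + C(-2, -199)) = 1/(25128 + 0) = 1/25128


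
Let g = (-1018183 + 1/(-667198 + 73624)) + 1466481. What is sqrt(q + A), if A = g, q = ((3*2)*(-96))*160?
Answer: sqrt(125478134829762114)/593574 ≈ 596.77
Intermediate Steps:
q = -92160 (q = (6*(-96))*160 = -576*160 = -92160)
g = 266098037051/593574 (g = (-1018183 + 1/(-593574)) + 1466481 = (-1018183 - 1/593574) + 1466481 = -604366956043/593574 + 1466481 = 266098037051/593574 ≈ 4.4830e+5)
A = 266098037051/593574 ≈ 4.4830e+5
sqrt(q + A) = sqrt(-92160 + 266098037051/593574) = sqrt(211394257211/593574) = sqrt(125478134829762114)/593574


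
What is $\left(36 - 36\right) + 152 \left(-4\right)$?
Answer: $-608$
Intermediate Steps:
$\left(36 - 36\right) + 152 \left(-4\right) = \left(36 - 36\right) - 608 = 0 - 608 = -608$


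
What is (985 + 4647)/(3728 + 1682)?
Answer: 2816/2705 ≈ 1.0410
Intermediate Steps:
(985 + 4647)/(3728 + 1682) = 5632/5410 = 5632*(1/5410) = 2816/2705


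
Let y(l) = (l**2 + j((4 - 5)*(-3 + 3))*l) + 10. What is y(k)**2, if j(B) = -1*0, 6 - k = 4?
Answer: 196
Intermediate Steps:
k = 2 (k = 6 - 1*4 = 6 - 4 = 2)
j(B) = 0
y(l) = 10 + l**2 (y(l) = (l**2 + 0*l) + 10 = (l**2 + 0) + 10 = l**2 + 10 = 10 + l**2)
y(k)**2 = (10 + 2**2)**2 = (10 + 4)**2 = 14**2 = 196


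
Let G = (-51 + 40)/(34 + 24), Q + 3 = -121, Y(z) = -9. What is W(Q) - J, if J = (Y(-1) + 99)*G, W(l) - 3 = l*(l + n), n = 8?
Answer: 417718/29 ≈ 14404.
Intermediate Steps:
Q = -124 (Q = -3 - 121 = -124)
W(l) = 3 + l*(8 + l) (W(l) = 3 + l*(l + 8) = 3 + l*(8 + l))
G = -11/58 ≈ -0.18966
J = -495/29 (J = (-9 + 99)*(-11/58) = 90*(-11/58) = -495/29 ≈ -17.069)
W(Q) - J = (3 + (-124)**2 + 8*(-124)) - 1*(-495/29) = (3 + 15376 - 992) + 495/29 = 14387 + 495/29 = 417718/29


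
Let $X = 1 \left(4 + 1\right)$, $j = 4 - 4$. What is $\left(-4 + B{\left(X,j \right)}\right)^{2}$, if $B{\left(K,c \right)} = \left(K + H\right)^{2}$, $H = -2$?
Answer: $25$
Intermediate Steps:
$j = 0$
$X = 5$ ($X = 1 \cdot 5 = 5$)
$B{\left(K,c \right)} = \left(-2 + K\right)^{2}$ ($B{\left(K,c \right)} = \left(K - 2\right)^{2} = \left(-2 + K\right)^{2}$)
$\left(-4 + B{\left(X,j \right)}\right)^{2} = \left(-4 + \left(-2 + 5\right)^{2}\right)^{2} = \left(-4 + 3^{2}\right)^{2} = \left(-4 + 9\right)^{2} = 5^{2} = 25$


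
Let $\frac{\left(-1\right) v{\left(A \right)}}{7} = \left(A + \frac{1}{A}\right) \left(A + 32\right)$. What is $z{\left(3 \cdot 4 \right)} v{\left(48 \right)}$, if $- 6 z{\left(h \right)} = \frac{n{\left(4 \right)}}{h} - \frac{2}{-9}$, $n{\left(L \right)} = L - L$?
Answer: $\frac{80675}{81} \approx 995.99$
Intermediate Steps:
$n{\left(L \right)} = 0$
$v{\left(A \right)} = - 7 \left(32 + A\right) \left(A + \frac{1}{A}\right)$ ($v{\left(A \right)} = - 7 \left(A + \frac{1}{A}\right) \left(A + 32\right) = - 7 \left(A + \frac{1}{A}\right) \left(32 + A\right) = - 7 \left(32 + A\right) \left(A + \frac{1}{A}\right)$)
$z{\left(h \right)} = - \frac{1}{27}$ ($z{\left(h \right)} = - \frac{\frac{0}{h} - \frac{2}{-9}}{6} = - \frac{0 - - \frac{2}{9}}{6} = - \frac{0 + \frac{2}{9}}{6} = \left(- \frac{1}{6}\right) \frac{2}{9} = - \frac{1}{27}$)
$z{\left(3 \cdot 4 \right)} v{\left(48 \right)} = - \frac{-7 - 10752 - \frac{224}{48} - 7 \cdot 48^{2}}{27} = - \frac{-7 - 10752 - \frac{14}{3} - 16128}{27} = \left(- \frac{1}{27}\right) \left(- \frac{80675}{3}\right) = \frac{80675}{81}$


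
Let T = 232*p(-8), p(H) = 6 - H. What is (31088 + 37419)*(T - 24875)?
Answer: -1481600889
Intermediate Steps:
T = 3248 (T = 232*(6 - 1*(-8)) = 232*(6 + 8) = 232*14 = 3248)
(31088 + 37419)*(T - 24875) = (31088 + 37419)*(3248 - 24875) = 68507*(-21627) = -1481600889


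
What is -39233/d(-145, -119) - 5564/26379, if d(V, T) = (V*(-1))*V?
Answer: 917944207/554618475 ≈ 1.6551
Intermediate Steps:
d(V, T) = -V² (d(V, T) = (-V)*V = -V²)
-39233/d(-145, -119) - 5564/26379 = -39233/((-1*(-145)²)) - 5564/26379 = -39233/((-1*21025)) - 5564*1/26379 = -39233/(-21025) - 5564/26379 = -39233*(-1/21025) - 5564/26379 = 39233/21025 - 5564/26379 = 917944207/554618475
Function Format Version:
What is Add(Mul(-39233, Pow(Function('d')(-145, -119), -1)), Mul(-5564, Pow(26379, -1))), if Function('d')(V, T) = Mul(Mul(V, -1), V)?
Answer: Rational(917944207, 554618475) ≈ 1.6551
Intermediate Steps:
Function('d')(V, T) = Mul(-1, Pow(V, 2)) (Function('d')(V, T) = Mul(Mul(-1, V), V) = Mul(-1, Pow(V, 2)))
Add(Mul(-39233, Pow(Function('d')(-145, -119), -1)), Mul(-5564, Pow(26379, -1))) = Add(Mul(-39233, Pow(Mul(-1, Pow(-145, 2)), -1)), Mul(-5564, Pow(26379, -1))) = Add(Mul(-39233, Pow(Mul(-1, 21025), -1)), Mul(-5564, Rational(1, 26379))) = Add(Mul(-39233, Pow(-21025, -1)), Rational(-5564, 26379)) = Add(Mul(-39233, Rational(-1, 21025)), Rational(-5564, 26379)) = Add(Rational(39233, 21025), Rational(-5564, 26379)) = Rational(917944207, 554618475)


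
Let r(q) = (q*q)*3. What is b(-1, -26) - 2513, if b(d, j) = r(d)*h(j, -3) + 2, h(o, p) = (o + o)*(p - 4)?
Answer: -1419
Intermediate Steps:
h(o, p) = 2*o*(-4 + p) (h(o, p) = (2*o)*(-4 + p) = 2*o*(-4 + p))
r(q) = 3*q**2 (r(q) = q**2*3 = 3*q**2)
b(d, j) = 2 - 42*j*d**2 (b(d, j) = (3*d**2)*(2*j*(-4 - 3)) + 2 = (3*d**2)*(2*j*(-7)) + 2 = (3*d**2)*(-14*j) + 2 = -42*j*d**2 + 2 = 2 - 42*j*d**2)
b(-1, -26) - 2513 = (2 - 42*(-26)*(-1)**2) - 2513 = (2 - 42*(-26)*1) - 2513 = (2 + 1092) - 2513 = 1094 - 2513 = -1419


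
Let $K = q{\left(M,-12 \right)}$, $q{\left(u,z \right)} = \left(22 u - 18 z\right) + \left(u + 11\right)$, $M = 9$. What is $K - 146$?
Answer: $288$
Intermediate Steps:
$q{\left(u,z \right)} = 11 - 18 z + 23 u$ ($q{\left(u,z \right)} = \left(- 18 z + 22 u\right) + \left(11 + u\right) = 11 - 18 z + 23 u$)
$K = 434$ ($K = 11 - -216 + 23 \cdot 9 = 11 + 216 + 207 = 434$)
$K - 146 = 434 - 146 = 288$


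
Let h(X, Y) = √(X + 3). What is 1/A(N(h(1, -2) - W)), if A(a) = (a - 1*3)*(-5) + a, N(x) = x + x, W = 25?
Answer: 1/199 ≈ 0.0050251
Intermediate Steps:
h(X, Y) = √(3 + X)
N(x) = 2*x
A(a) = 15 - 4*a (A(a) = (a - 3)*(-5) + a = (-3 + a)*(-5) + a = (15 - 5*a) + a = 15 - 4*a)
1/A(N(h(1, -2) - W)) = 1/(15 - 8*(√(3 + 1) - 1*25)) = 1/(15 - 8*(√4 - 25)) = 1/(15 - 8*(2 - 25)) = 1/(15 - 8*(-23)) = 1/(15 - 4*(-46)) = 1/(15 + 184) = 1/199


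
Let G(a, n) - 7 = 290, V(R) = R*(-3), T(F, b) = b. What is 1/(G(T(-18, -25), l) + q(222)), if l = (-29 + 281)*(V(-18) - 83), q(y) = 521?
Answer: 1/818 ≈ 0.0012225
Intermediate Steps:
V(R) = -3*R
l = -7308 (l = (-29 + 281)*(-3*(-18) - 83) = 252*(54 - 83) = 252*(-29) = -7308)
G(a, n) = 297 (G(a, n) = 7 + 290 = 297)
1/(G(T(-18, -25), l) + q(222)) = 1/(297 + 521) = 1/818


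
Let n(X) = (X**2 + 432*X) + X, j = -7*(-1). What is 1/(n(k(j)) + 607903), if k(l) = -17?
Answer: 1/600831 ≈ 1.6644e-6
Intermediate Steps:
j = 7
n(X) = X**2 + 433*X
1/(n(k(j)) + 607903) = 1/(-17*(433 - 17) + 607903) = 1/(-17*416 + 607903) = 1/(-7072 + 607903) = 1/600831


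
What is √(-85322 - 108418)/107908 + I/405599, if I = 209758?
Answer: 209758/405599 + I*√48435/53954 ≈ 0.51716 + 0.004079*I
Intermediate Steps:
√(-85322 - 108418)/107908 + I/405599 = √(-85322 - 108418)/107908 + 209758/405599 = √(-193740)*(1/107908) + 209758*(1/405599) = (2*I*√48435)*(1/107908) + 209758/405599 = I*√48435/53954 + 209758/405599 = 209758/405599 + I*√48435/53954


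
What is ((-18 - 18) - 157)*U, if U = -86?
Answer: 16598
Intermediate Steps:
((-18 - 18) - 157)*U = ((-18 - 18) - 157)*(-86) = (-36 - 157)*(-86) = -193*(-86) = 16598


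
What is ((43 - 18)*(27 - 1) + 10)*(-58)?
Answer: -38280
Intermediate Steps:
((43 - 18)*(27 - 1) + 10)*(-58) = (25*26 + 10)*(-58) = (650 + 10)*(-58) = 660*(-58) = -38280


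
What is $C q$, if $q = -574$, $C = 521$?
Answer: $-299054$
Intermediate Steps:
$C q = 521 \left(-574\right) = -299054$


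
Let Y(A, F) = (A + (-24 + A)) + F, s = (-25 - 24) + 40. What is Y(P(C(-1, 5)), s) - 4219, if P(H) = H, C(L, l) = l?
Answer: -4242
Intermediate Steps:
s = -9 (s = -49 + 40 = -9)
Y(A, F) = -24 + F + 2*A (Y(A, F) = (-24 + 2*A) + F = -24 + F + 2*A)
Y(P(C(-1, 5)), s) - 4219 = (-24 - 9 + 2*5) - 4219 = (-24 - 9 + 10) - 4219 = -23 - 4219 = -4242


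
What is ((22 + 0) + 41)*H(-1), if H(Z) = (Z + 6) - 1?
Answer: 252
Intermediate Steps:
H(Z) = 5 + Z (H(Z) = (6 + Z) - 1 = 5 + Z)
((22 + 0) + 41)*H(-1) = ((22 + 0) + 41)*(5 - 1) = (22 + 41)*4 = 63*4 = 252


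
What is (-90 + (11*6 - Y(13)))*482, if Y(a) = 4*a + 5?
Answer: -39042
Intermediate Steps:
Y(a) = 5 + 4*a
(-90 + (11*6 - Y(13)))*482 = (-90 + (11*6 - (5 + 4*13)))*482 = (-90 + (66 - (5 + 52)))*482 = (-90 + (66 - 1*57))*482 = (-90 + (66 - 57))*482 = (-90 + 9)*482 = -81*482 = -39042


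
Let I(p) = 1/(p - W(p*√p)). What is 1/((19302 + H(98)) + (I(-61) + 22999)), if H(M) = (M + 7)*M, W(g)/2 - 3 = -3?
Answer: 61/3208050 ≈ 1.9015e-5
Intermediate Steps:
W(g) = 0 (W(g) = 6 + 2*(-3) = 6 - 6 = 0)
H(M) = M*(7 + M) (H(M) = (7 + M)*M = M*(7 + M))
I(p) = 1/p (I(p) = 1/(p - 1*0) = 1/(p + 0) = 1/p)
1/((19302 + H(98)) + (I(-61) + 22999)) = 1/((19302 + 98*(7 + 98)) + (1/(-61) + 22999)) = 1/((19302 + 98*105) + (-1/61 + 22999)) = 1/((19302 + 10290) + 1402938/61) = 1/(29592 + 1402938/61) = 1/(3208050/61) = 61/3208050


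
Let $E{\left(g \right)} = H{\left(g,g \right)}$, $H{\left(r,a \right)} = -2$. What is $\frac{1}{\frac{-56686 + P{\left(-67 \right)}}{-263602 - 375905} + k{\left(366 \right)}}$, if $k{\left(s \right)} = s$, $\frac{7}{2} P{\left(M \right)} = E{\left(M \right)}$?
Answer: $\frac{4476549}{1638813740} \approx 0.0027316$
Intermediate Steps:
$E{\left(g \right)} = -2$
$P{\left(M \right)} = - \frac{4}{7}$ ($P{\left(M \right)} = \frac{2}{7} \left(-2\right) = - \frac{4}{7}$)
$\frac{1}{\frac{-56686 + P{\left(-67 \right)}}{-263602 - 375905} + k{\left(366 \right)}} = \frac{1}{\frac{-56686 - \frac{4}{7}}{-263602 - 375905} + 366} = \frac{1}{- \frac{396806}{7 \left(-639507\right)} + 366} = \frac{1}{\left(- \frac{396806}{7}\right) \left(- \frac{1}{639507}\right) + 366} = \frac{1}{\frac{396806}{4476549} + 366} = \frac{1}{\frac{1638813740}{4476549}} = \frac{4476549}{1638813740}$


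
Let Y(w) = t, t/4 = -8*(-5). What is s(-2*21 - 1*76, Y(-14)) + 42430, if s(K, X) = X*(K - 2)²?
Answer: 2346430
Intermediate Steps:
t = 160 (t = 4*(-8*(-5)) = 4*40 = 160)
Y(w) = 160
s(K, X) = X*(-2 + K)²
s(-2*21 - 1*76, Y(-14)) + 42430 = 160*(-2 + (-2*21 - 1*76))² + 42430 = 160*(-2 + (-42 - 76))² + 42430 = 160*(-2 - 118)² + 42430 = 160*(-120)² + 42430 = 160*14400 + 42430 = 2304000 + 42430 = 2346430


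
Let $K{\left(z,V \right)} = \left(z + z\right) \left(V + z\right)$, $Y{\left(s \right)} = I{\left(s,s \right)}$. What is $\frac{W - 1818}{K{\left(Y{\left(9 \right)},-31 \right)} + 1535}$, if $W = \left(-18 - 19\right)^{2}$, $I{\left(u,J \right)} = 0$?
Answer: $- \frac{449}{1535} \approx -0.29251$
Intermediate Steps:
$Y{\left(s \right)} = 0$
$K{\left(z,V \right)} = 2 z \left(V + z\right)$
$W = 1369$ ($W = \left(-37\right)^{2} = 1369$)
$\frac{W - 1818}{K{\left(Y{\left(9 \right)},-31 \right)} + 1535} = \frac{1369 - 1818}{2 \cdot 0 \left(-31 + 0\right) + 1535} = - \frac{449}{2 \cdot 0 \left(-31\right) + 1535} = - \frac{449}{0 + 1535} = - \frac{449}{1535}$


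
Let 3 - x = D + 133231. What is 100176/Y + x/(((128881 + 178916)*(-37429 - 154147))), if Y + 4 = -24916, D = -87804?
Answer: -13185332103604/3280012567755 ≈ -4.0199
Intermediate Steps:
Y = -24920 (Y = -4 - 24916 = -24920)
x = -45424 (x = 3 - (-87804 + 133231) = 3 - 1*45427 = 3 - 45427 = -45424)
100176/Y + x/(((128881 + 178916)*(-37429 - 154147))) = 100176/(-24920) - 45424*1/((-37429 - 154147)*(128881 + 178916)) = 100176*(-1/24920) - 45424/(307797*(-191576)) = -12522/3115 - 45424/(-58966518072) = -12522/3115 - 45424*(-1/58966518072) = -12522/3115 + 5678/7370814759 = -13185332103604/3280012567755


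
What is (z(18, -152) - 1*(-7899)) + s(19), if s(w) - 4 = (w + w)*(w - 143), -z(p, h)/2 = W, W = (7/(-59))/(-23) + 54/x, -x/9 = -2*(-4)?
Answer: 8664417/2714 ≈ 3192.5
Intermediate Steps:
x = -72 (x = -(-18)*(-4) = -9*8 = -72)
W = -4043/5428 (W = (7/(-59))/(-23) + 54/(-72) = (7*(-1/59))*(-1/23) + 54*(-1/72) = -7/59*(-1/23) - ¾ = 7/1357 - ¾ = -4043/5428 ≈ -0.74484)
z(p, h) = 4043/2714 (z(p, h) = -2*(-4043/5428) = 4043/2714)
s(w) = 4 + 2*w*(-143 + w) (s(w) = 4 + (w + w)*(w - 143) = 4 + (2*w)*(-143 + w) = 4 + 2*w*(-143 + w))
(z(18, -152) - 1*(-7899)) + s(19) = (4043/2714 - 1*(-7899)) + (4 - 286*19 + 2*19²) = (4043/2714 + 7899) + (4 - 5434 + 2*361) = 21441929/2714 + (4 - 5434 + 722) = 21441929/2714 - 4708 = 8664417/2714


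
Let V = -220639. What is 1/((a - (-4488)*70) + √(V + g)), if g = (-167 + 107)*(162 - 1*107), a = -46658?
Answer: 267502/71557543943 - I*√223939/71557543943 ≈ 3.7383e-6 - 6.6132e-9*I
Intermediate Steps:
g = -3300 (g = -60*(162 - 107) = -60*55 = -3300)
1/((a - (-4488)*70) + √(V + g)) = 1/((-46658 - (-4488)*70) + √(-220639 - 3300)) = 1/((-46658 - 1*(-314160)) + √(-223939)) = 1/((-46658 + 314160) + I*√223939) = 1/(267502 + I*√223939)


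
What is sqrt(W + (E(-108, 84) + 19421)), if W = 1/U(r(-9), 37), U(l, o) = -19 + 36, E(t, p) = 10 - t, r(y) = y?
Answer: 2*sqrt(1411697)/17 ≈ 139.78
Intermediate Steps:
U(l, o) = 17
W = 1/17 ≈ 0.058824
sqrt(W + (E(-108, 84) + 19421)) = sqrt(1/17 + ((10 - 1*(-108)) + 19421)) = sqrt(1/17 + ((10 + 108) + 19421)) = sqrt(1/17 + (118 + 19421)) = sqrt(1/17 + 19539) = sqrt(332164/17) = 2*sqrt(1411697)/17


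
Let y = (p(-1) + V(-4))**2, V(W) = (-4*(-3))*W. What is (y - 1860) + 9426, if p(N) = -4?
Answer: 10270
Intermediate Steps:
V(W) = 12*W
y = 2704 (y = (-4 + 12*(-4))**2 = (-4 - 48)**2 = (-52)**2 = 2704)
(y - 1860) + 9426 = (2704 - 1860) + 9426 = 844 + 9426 = 10270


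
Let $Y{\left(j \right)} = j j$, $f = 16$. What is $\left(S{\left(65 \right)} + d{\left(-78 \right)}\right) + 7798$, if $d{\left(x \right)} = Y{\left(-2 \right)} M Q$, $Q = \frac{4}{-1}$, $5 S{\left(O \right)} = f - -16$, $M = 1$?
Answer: $\frac{38942}{5} \approx 7788.4$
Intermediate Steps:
$Y{\left(j \right)} = j^{2}$
$S{\left(O \right)} = \frac{32}{5}$ ($S{\left(O \right)} = \frac{16 - -16}{5} = \frac{16 + 16}{5} = \frac{1}{5} \cdot 32 = \frac{32}{5}$)
$Q = -4$ ($Q = 4 \left(-1\right) = -4$)
$d{\left(x \right)} = -16$ ($d{\left(x \right)} = \left(-2\right)^{2} \cdot 1 \left(-4\right) = 4 \cdot 1 \left(-4\right) = 4 \left(-4\right) = -16$)
$\left(S{\left(65 \right)} + d{\left(-78 \right)}\right) + 7798 = \left(\frac{32}{5} - 16\right) + 7798 = - \frac{48}{5} + 7798 = \frac{38942}{5}$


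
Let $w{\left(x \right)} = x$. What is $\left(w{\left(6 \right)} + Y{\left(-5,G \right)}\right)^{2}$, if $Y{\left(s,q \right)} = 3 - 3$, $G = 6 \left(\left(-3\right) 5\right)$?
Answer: $36$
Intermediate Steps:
$G = -90$ ($G = 6 \left(-15\right) = -90$)
$Y{\left(s,q \right)} = 0$
$\left(w{\left(6 \right)} + Y{\left(-5,G \right)}\right)^{2} = \left(6 + 0\right)^{2} = 6^{2} = 36$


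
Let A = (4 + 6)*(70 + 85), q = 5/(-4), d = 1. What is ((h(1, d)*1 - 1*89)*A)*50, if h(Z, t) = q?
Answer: -6994375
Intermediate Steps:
q = -5/4 (q = 5*(-¼) = -5/4 ≈ -1.2500)
h(Z, t) = -5/4
A = 1550 (A = 10*155 = 1550)
((h(1, d)*1 - 1*89)*A)*50 = ((-5/4*1 - 1*89)*1550)*50 = ((-5/4 - 89)*1550)*50 = -361/4*1550*50 = -279775/2*50 = -6994375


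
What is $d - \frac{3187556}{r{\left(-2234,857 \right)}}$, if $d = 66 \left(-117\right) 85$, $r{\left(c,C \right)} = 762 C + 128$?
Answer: $- \frac{214359564748}{326581} \approx -6.5638 \cdot 10^{5}$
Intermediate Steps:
$r{\left(c,C \right)} = 128 + 762 C$
$d = -656370$ ($d = \left(-7722\right) 85 = -656370$)
$d - \frac{3187556}{r{\left(-2234,857 \right)}} = -656370 - \frac{3187556}{128 + 762 \cdot 857} = -656370 - \frac{3187556}{128 + 653034} = -656370 - \frac{3187556}{653162} = -656370 - 3187556 \cdot \frac{1}{653162} = -656370 - \frac{1593778}{326581} = - \frac{214359564748}{326581}$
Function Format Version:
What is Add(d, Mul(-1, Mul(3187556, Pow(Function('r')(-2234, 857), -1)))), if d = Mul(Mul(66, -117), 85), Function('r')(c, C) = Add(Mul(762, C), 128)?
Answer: Rational(-214359564748, 326581) ≈ -6.5638e+5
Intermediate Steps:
Function('r')(c, C) = Add(128, Mul(762, C))
d = -656370 (d = Mul(-7722, 85) = -656370)
Add(d, Mul(-1, Mul(3187556, Pow(Function('r')(-2234, 857), -1)))) = Add(-656370, Mul(-1, Mul(3187556, Pow(Add(128, Mul(762, 857)), -1)))) = Add(-656370, Mul(-1, Mul(3187556, Pow(Add(128, 653034), -1)))) = Add(-656370, Mul(-1, Mul(3187556, Pow(653162, -1)))) = Add(-656370, Mul(-1, Mul(3187556, Rational(1, 653162)))) = Add(-656370, Mul(-1, Rational(1593778, 326581))) = Add(-656370, Rational(-1593778, 326581)) = Rational(-214359564748, 326581)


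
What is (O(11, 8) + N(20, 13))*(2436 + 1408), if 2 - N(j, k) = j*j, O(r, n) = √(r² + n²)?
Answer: -1529912 + 3844*√185 ≈ -1.4776e+6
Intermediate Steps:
O(r, n) = √(n² + r²)
N(j, k) = 2 - j² (N(j, k) = 2 - j*j = 2 - j²)
(O(11, 8) + N(20, 13))*(2436 + 1408) = (√(8² + 11²) + (2 - 1*20²))*(2436 + 1408) = (√(64 + 121) + (2 - 1*400))*3844 = (√185 + (2 - 400))*3844 = (√185 - 398)*3844 = (-398 + √185)*3844 = -1529912 + 3844*√185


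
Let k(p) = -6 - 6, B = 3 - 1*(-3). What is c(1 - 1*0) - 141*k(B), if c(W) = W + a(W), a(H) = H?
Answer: 1694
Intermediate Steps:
B = 6 (B = 3 + 3 = 6)
c(W) = 2*W (c(W) = W + W = 2*W)
k(p) = -12
c(1 - 1*0) - 141*k(B) = 2*(1 - 1*0) - 141*(-12) = 2*(1 + 0) + 1692 = 2*1 + 1692 = 2 + 1692 = 1694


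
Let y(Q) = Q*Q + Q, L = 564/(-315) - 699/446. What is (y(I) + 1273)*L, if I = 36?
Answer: -81923603/9366 ≈ -8746.9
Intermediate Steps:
L = -157243/46830 (L = 564*(-1/315) - 699*1/446 = -188/105 - 699/446 = -157243/46830 ≈ -3.3577)
y(Q) = Q + Q² (y(Q) = Q² + Q = Q + Q²)
(y(I) + 1273)*L = (36*(1 + 36) + 1273)*(-157243/46830) = (36*37 + 1273)*(-157243/46830) = (1332 + 1273)*(-157243/46830) = 2605*(-157243/46830) = -81923603/9366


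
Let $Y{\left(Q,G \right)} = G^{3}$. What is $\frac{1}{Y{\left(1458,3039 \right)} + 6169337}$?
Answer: $\frac{1}{28072917656} \approx 3.5622 \cdot 10^{-11}$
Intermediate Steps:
$\frac{1}{Y{\left(1458,3039 \right)} + 6169337} = \frac{1}{3039^{3} + 6169337} = \frac{1}{28066748319 + 6169337} = \frac{1}{28072917656}$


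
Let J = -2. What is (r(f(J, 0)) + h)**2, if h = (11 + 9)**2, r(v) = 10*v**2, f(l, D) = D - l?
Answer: 193600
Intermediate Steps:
h = 400 (h = 20**2 = 400)
(r(f(J, 0)) + h)**2 = (10*(0 - 1*(-2))**2 + 400)**2 = (10*(0 + 2)**2 + 400)**2 = (10*2**2 + 400)**2 = (10*4 + 400)**2 = (40 + 400)**2 = 440**2 = 193600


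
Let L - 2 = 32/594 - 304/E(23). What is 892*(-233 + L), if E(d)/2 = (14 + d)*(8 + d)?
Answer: -70217366732/340659 ≈ -2.0612e+5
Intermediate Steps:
E(d) = 2*(8 + d)*(14 + d) (E(d) = 2*((14 + d)*(8 + d)) = 2*((8 + d)*(14 + d)) = 2*(8 + d)*(14 + d))
L = 654526/340659 (L = 2 + (32/594 - 304/(224 + 2*23² + 44*23)) = 2 + (32*(1/594) - 304/(224 + 2*529 + 1012)) = 2 + (16/297 - 304/(224 + 1058 + 1012)) = 2 + (16/297 - 304/2294) = 2 + (16/297 - 304*1/2294) = 2 + (16/297 - 152/1147) = 2 - 26792/340659 = 654526/340659 ≈ 1.9214)
892*(-233 + L) = 892*(-233 + 654526/340659) = 892*(-78719021/340659) = -70217366732/340659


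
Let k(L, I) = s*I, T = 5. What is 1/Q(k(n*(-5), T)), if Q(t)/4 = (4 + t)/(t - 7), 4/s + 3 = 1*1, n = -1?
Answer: 17/24 ≈ 0.70833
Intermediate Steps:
s = -2 (s = 4/(-3 + 1*1) = 4/(-3 + 1) = 4/(-2) = 4*(-1/2) = -2)
k(L, I) = -2*I
Q(t) = 4*(4 + t)/(-7 + t) (Q(t) = 4*((4 + t)/(t - 7)) = 4*((4 + t)/(-7 + t)) = 4*(4 + t)/(-7 + t))
1/Q(k(n*(-5), T)) = 1/(4*(4 - 2*5)/(-7 - 2*5)) = 1/(4*(4 - 10)/(-7 - 10)) = 1/(4*(-6)/(-17)) = 1/(4*(-1/17)*(-6)) = 1/(24/17) = 17/24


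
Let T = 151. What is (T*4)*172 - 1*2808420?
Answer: -2704532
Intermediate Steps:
(T*4)*172 - 1*2808420 = (151*4)*172 - 1*2808420 = 604*172 - 2808420 = 103888 - 2808420 = -2704532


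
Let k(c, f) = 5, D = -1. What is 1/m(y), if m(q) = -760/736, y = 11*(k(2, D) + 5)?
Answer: -92/95 ≈ -0.96842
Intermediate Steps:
y = 110 (y = 11*(5 + 5) = 11*10 = 110)
m(q) = -95/92 (m(q) = -760*1/736 = -95/92)
1/m(y) = 1/(-95/92) = -92/95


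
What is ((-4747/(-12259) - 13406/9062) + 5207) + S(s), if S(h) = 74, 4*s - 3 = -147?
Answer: 12751098923/2415023 ≈ 5279.9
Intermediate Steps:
s = -36 (s = 3/4 + (1/4)*(-147) = 3/4 - 147/4 = -36)
((-4747/(-12259) - 13406/9062) + 5207) + S(s) = ((-4747/(-12259) - 13406/9062) + 5207) + 74 = ((-4747*(-1/12259) - 13406*1/9062) + 5207) + 74 = ((4747/12259 - 6703/4531) + 5207) + 74 = (-2637540/2415023 + 5207) + 74 = 12572387221/2415023 + 74 = 12751098923/2415023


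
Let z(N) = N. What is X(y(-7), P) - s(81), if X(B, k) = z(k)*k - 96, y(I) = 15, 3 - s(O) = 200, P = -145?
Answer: 21126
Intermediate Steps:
s(O) = -197 (s(O) = 3 - 1*200 = 3 - 200 = -197)
X(B, k) = -96 + k² (X(B, k) = k*k - 96 = k² - 96 = -96 + k²)
X(y(-7), P) - s(81) = (-96 + (-145)²) - 1*(-197) = (-96 + 21025) + 197 = 20929 + 197 = 21126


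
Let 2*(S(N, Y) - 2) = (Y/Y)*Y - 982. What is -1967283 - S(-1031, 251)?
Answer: -3933839/2 ≈ -1.9669e+6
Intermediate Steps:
S(N, Y) = -489 + Y/2 (S(N, Y) = 2 + ((Y/Y)*Y - 982)/2 = 2 + (1*Y - 982)/2 = 2 + (Y - 982)/2 = 2 + (-982 + Y)/2 = 2 + (-491 + Y/2) = -489 + Y/2)
-1967283 - S(-1031, 251) = -1967283 - (-489 + (½)*251) = -1967283 - (-489 + 251/2) = -1967283 - 1*(-727/2) = -1967283 + 727/2 = -3933839/2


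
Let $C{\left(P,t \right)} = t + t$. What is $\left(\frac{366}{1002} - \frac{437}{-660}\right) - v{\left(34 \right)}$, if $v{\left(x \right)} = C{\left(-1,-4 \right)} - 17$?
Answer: $\frac{2868739}{110220} \approx 26.027$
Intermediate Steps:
$C{\left(P,t \right)} = 2 t$
$v{\left(x \right)} = -25$ ($v{\left(x \right)} = 2 \left(-4\right) - 17 = -8 - 17 = -25$)
$\left(\frac{366}{1002} - \frac{437}{-660}\right) - v{\left(34 \right)} = \left(\frac{366}{1002} - \frac{437}{-660}\right) - -25 = \left(366 \cdot \frac{1}{1002} - - \frac{437}{660}\right) + 25 = \left(\frac{61}{167} + \frac{437}{660}\right) + 25 = \frac{113239}{110220} + 25 = \frac{2868739}{110220}$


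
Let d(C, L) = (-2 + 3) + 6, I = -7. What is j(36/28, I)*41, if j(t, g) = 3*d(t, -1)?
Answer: 861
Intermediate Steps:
d(C, L) = 7 (d(C, L) = 1 + 6 = 7)
j(t, g) = 21 (j(t, g) = 3*7 = 21)
j(36/28, I)*41 = 21*41 = 861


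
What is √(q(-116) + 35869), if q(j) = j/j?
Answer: √35870 ≈ 189.39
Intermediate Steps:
q(j) = 1
√(q(-116) + 35869) = √(1 + 35869) = √35870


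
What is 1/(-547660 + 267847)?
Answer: -1/279813 ≈ -3.5738e-6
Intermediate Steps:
1/(-547660 + 267847) = 1/(-279813) = -1/279813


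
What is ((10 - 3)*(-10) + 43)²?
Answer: 729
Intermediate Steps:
((10 - 3)*(-10) + 43)² = (7*(-10) + 43)² = (-70 + 43)² = (-27)² = 729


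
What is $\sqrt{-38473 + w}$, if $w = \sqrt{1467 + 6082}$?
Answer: $\sqrt{-38473 + \sqrt{7549}} \approx 195.92 i$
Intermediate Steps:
$w = \sqrt{7549} \approx 86.885$
$\sqrt{-38473 + w} = \sqrt{-38473 + \sqrt{7549}}$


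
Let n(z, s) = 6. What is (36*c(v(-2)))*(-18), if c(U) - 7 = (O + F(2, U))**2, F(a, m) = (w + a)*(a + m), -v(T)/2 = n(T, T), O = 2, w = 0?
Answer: -214488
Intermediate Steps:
v(T) = -12 (v(T) = -2*6 = -12)
F(a, m) = a*(a + m) (F(a, m) = (0 + a)*(a + m) = a*(a + m))
c(U) = 7 + (6 + 2*U)**2 (c(U) = 7 + (2 + 2*(2 + U))**2 = 7 + (2 + (4 + 2*U))**2 = 7 + (6 + 2*U)**2)
(36*c(v(-2)))*(-18) = (36*(7 + 4*(3 - 12)**2))*(-18) = (36*(7 + 4*(-9)**2))*(-18) = (36*(7 + 4*81))*(-18) = (36*(7 + 324))*(-18) = (36*331)*(-18) = 11916*(-18) = -214488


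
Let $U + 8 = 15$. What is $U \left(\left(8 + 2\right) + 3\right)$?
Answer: $91$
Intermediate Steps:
$U = 7$ ($U = -8 + 15 = 7$)
$U \left(\left(8 + 2\right) + 3\right) = 7 \left(\left(8 + 2\right) + 3\right) = 7 \left(10 + 3\right) = 7 \cdot 13 = 91$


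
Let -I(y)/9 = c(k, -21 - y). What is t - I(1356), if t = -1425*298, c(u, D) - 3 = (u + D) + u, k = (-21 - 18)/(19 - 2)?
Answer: -7429974/17 ≈ -4.3706e+5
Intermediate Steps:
k = -39/17 ≈ -2.2941
c(u, D) = 3 + D + 2*u (c(u, D) = 3 + ((u + D) + u) = 3 + ((D + u) + u) = 3 + (D + 2*u) = 3 + D + 2*u)
I(y) = 3456/17 + 9*y (I(y) = -9*(3 + (-21 - y) + 2*(-39/17)) = -9*(3 + (-21 - y) - 78/17) = -9*(-384/17 - y) = 3456/17 + 9*y)
t = -424650
t - I(1356) = -424650 - (3456/17 + 9*1356) = -424650 - (3456/17 + 12204) = -424650 - 1*210924/17 = -424650 - 210924/17 = -7429974/17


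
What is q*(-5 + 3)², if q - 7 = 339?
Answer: 1384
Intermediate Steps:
q = 346 (q = 7 + 339 = 346)
q*(-5 + 3)² = 346*(-5 + 3)² = 346*(-2)² = 346*4 = 1384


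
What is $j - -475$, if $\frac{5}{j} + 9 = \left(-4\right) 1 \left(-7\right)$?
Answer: $\frac{9030}{19} \approx 475.26$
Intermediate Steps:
$j = \frac{5}{19}$ ($j = \frac{5}{-9 + \left(-4\right) 1 \left(-7\right)} = \frac{5}{-9 - -28} = \frac{5}{-9 + 28} = \frac{5}{19} \approx 0.26316$)
$j - -475 = \frac{5}{19} - -475 = \frac{5}{19} + 475 = \frac{9030}{19}$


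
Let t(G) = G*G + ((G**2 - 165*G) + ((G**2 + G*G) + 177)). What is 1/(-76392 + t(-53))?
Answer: -1/56234 ≈ -1.7783e-5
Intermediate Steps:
t(G) = 177 - 165*G + 4*G**2 (t(G) = G**2 + ((G**2 - 165*G) + ((G**2 + G**2) + 177)) = G**2 + ((G**2 - 165*G) + (2*G**2 + 177)) = G**2 + ((G**2 - 165*G) + (177 + 2*G**2)) = G**2 + (177 - 165*G + 3*G**2) = 177 - 165*G + 4*G**2)
1/(-76392 + t(-53)) = 1/(-76392 + (177 - 165*(-53) + 4*(-53)**2)) = 1/(-76392 + (177 + 8745 + 4*2809)) = 1/(-76392 + (177 + 8745 + 11236)) = 1/(-76392 + 20158) = 1/(-56234) = -1/56234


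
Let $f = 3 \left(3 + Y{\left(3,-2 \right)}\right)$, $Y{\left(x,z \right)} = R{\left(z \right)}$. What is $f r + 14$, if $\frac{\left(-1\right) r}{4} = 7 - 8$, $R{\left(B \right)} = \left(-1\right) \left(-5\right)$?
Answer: $110$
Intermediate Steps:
$R{\left(B \right)} = 5$
$Y{\left(x,z \right)} = 5$
$f = 24$ ($f = 3 \left(3 + 5\right) = 3 \cdot 8 = 24$)
$r = 4$ ($r = - 4 \left(7 - 8\right) = \left(-4\right) \left(-1\right) = 4$)
$f r + 14 = 24 \cdot 4 + 14 = 96 + 14 = 110$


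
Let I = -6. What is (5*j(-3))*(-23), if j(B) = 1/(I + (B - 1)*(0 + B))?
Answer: -115/6 ≈ -19.167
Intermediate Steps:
j(B) = 1/(-6 + B*(-1 + B)) (j(B) = 1/(-6 + (B - 1)*(0 + B)) = 1/(-6 + (-1 + B)*B) = 1/(-6 + B*(-1 + B)))
(5*j(-3))*(-23) = (5/(-6 + (-3)**2 - 1*(-3)))*(-23) = (5/(-6 + 9 + 3))*(-23) = (5/6)*(-23) = -115/6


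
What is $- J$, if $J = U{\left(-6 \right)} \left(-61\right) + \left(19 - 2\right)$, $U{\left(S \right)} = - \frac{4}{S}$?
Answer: $\frac{71}{3} \approx 23.667$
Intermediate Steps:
$J = - \frac{71}{3}$ ($J = - \frac{4}{-6} \left(-61\right) + \left(19 - 2\right) = \left(-4\right) \left(- \frac{1}{6}\right) \left(-61\right) + 17 = \frac{2}{3} \left(-61\right) + 17 = - \frac{122}{3} + 17 = - \frac{71}{3} \approx -23.667$)
$- J = \left(-1\right) \left(- \frac{71}{3}\right) = \frac{71}{3}$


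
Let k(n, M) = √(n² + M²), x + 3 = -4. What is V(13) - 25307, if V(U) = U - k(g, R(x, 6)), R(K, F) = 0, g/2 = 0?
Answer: -25294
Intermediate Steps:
g = 0 (g = 2*0 = 0)
x = -7 (x = -3 - 4 = -7)
k(n, M) = √(M² + n²)
V(U) = U (V(U) = U - √(0² + 0²) = U - √(0 + 0) = U - √0 = U - 1*0 = U + 0 = U)
V(13) - 25307 = 13 - 25307 = -25294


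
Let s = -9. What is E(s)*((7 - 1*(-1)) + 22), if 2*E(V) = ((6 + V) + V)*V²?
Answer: -14580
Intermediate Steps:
E(V) = V²*(6 + 2*V)/2 (E(V) = (((6 + V) + V)*V²)/2 = ((6 + 2*V)*V²)/2 = (V²*(6 + 2*V))/2 = V²*(6 + 2*V)/2)
E(s)*((7 - 1*(-1)) + 22) = ((-9)²*(3 - 9))*((7 - 1*(-1)) + 22) = (81*(-6))*((7 + 1) + 22) = -486*(8 + 22) = -486*30 = -14580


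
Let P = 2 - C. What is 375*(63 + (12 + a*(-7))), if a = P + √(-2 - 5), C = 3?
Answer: 30750 - 2625*I*√7 ≈ 30750.0 - 6945.1*I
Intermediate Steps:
P = -1 (P = 2 - 1*3 = 2 - 3 = -1)
a = -1 + I*√7 (a = -1 + √(-2 - 5) = -1 + √(-7) = -1 + I*√7 ≈ -1.0 + 2.6458*I)
375*(63 + (12 + a*(-7))) = 375*(63 + (12 + (-1 + I*√7)*(-7))) = 375*(63 + (12 + (7 - 7*I*√7))) = 375*(63 + (19 - 7*I*√7)) = 375*(82 - 7*I*√7) = 30750 - 2625*I*√7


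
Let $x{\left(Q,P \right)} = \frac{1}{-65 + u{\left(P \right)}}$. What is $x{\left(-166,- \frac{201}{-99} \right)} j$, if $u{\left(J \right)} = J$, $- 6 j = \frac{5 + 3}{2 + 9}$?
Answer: $\frac{2}{1039} \approx 0.0019249$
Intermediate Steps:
$j = - \frac{4}{33}$ ($j = - \frac{\left(5 + 3\right) \frac{1}{2 + 9}}{6} = - \frac{8 \cdot \frac{1}{11}}{6} = \left(- \frac{1}{6}\right) \frac{8}{11} = - \frac{4}{33} \approx -0.12121$)
$x{\left(Q,P \right)} = \frac{1}{-65 + P}$
$x{\left(-166,- \frac{201}{-99} \right)} j = \frac{1}{-65 - \frac{201}{-99}} \left(- \frac{4}{33}\right) = \frac{1}{-65 - - \frac{67}{33}} \left(- \frac{4}{33}\right) = \frac{1}{-65 + \frac{67}{33}} \left(- \frac{4}{33}\right) = \frac{1}{- \frac{2078}{33}} \left(- \frac{4}{33}\right) = \left(- \frac{33}{2078}\right) \left(- \frac{4}{33}\right) = \frac{2}{1039}$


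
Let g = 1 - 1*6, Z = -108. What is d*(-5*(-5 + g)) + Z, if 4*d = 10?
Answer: 17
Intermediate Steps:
g = -5 (g = 1 - 6 = -5)
d = 5/2 (d = (¼)*10 = 5/2 ≈ 2.5000)
d*(-5*(-5 + g)) + Z = 5*(-5*(-5 - 5))/2 - 108 = 5*(-5*(-10))/2 - 108 = (5/2)*50 - 108 = 125 - 108 = 17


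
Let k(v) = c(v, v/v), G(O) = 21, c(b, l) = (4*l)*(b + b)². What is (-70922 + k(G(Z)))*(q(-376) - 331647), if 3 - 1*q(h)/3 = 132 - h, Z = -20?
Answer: 21277724292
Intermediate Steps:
q(h) = -387 + 3*h (q(h) = 9 - 3*(132 - h) = 9 + (-396 + 3*h) = -387 + 3*h)
c(b, l) = 16*l*b² (c(b, l) = (4*l)*(2*b)² = (4*l)*(4*b²) = 16*l*b²)
k(v) = 16*v² (k(v) = 16*(v/v)*v² = 16*1*v² = 16*v²)
(-70922 + k(G(Z)))*(q(-376) - 331647) = (-70922 + 16*21²)*((-387 + 3*(-376)) - 331647) = (-70922 + 16*441)*((-387 - 1128) - 331647) = (-70922 + 7056)*(-1515 - 331647) = -63866*(-333162) = 21277724292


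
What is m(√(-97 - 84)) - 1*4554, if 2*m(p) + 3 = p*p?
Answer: -4646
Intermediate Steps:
m(p) = -3/2 + p²/2 (m(p) = -3/2 + (p*p)/2 = -3/2 + p²/2)
m(√(-97 - 84)) - 1*4554 = (-3/2 + (√(-97 - 84))²/2) - 1*4554 = (-3/2 + (√(-181))²/2) - 4554 = (-3/2 + (I*√181)²/2) - 4554 = (-3/2 + (½)*(-181)) - 4554 = (-3/2 - 181/2) - 4554 = -92 - 4554 = -4646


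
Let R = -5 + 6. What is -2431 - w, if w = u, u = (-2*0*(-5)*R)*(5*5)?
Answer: -2431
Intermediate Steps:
R = 1
u = 0 (u = (-2*0*(-5))*(5*5) = -0*25 = -2*0*25 = 0*25 = 0)
w = 0
-2431 - w = -2431 - 1*0 = -2431 + 0 = -2431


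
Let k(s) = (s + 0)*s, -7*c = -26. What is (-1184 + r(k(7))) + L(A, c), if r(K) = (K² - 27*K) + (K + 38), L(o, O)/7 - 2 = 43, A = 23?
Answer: 296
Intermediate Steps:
c = 26/7 (c = -⅐*(-26) = 26/7 ≈ 3.7143)
L(o, O) = 315 (L(o, O) = 14 + 7*43 = 14 + 301 = 315)
k(s) = s² (k(s) = s*s = s²)
r(K) = 38 + K² - 26*K (r(K) = (K² - 27*K) + (38 + K) = 38 + K² - 26*K)
(-1184 + r(k(7))) + L(A, c) = (-1184 + (38 + (7²)² - 26*7²)) + 315 = (-1184 + (38 + 49² - 26*49)) + 315 = (-1184 + (38 + 2401 - 1274)) + 315 = (-1184 + 1165) + 315 = -19 + 315 = 296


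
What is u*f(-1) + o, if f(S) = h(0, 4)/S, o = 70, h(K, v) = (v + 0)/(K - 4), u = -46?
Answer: 24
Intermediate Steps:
h(K, v) = v/(-4 + K)
f(S) = -1/S (f(S) = (4/(-4 + 0))/S = (4/(-4))/S = (4*(-¼))/S = -1/S)
u*f(-1) + o = -(-46)/(-1) + 70 = -(-46)*(-1) + 70 = -46*1 + 70 = -46 + 70 = 24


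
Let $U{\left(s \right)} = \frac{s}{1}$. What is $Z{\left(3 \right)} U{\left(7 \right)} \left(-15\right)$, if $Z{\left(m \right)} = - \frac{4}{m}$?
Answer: $140$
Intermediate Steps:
$U{\left(s \right)} = s$ ($U{\left(s \right)} = s 1 = s$)
$Z{\left(3 \right)} U{\left(7 \right)} \left(-15\right) = - \frac{4}{3} \cdot 7 \left(-15\right) = \left(-4\right) \frac{1}{3} \cdot 7 \left(-15\right) = \left(- \frac{4}{3}\right) 7 \left(-15\right) = \left(- \frac{28}{3}\right) \left(-15\right) = 140$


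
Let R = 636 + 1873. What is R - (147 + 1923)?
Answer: 439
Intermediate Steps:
R = 2509
R - (147 + 1923) = 2509 - (147 + 1923) = 2509 - 1*2070 = 2509 - 2070 = 439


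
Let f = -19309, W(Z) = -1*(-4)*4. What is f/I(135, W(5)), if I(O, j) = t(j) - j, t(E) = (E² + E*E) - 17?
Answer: -19309/479 ≈ -40.311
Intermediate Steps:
W(Z) = 16 (W(Z) = 4*4 = 16)
t(E) = -17 + 2*E² (t(E) = (E² + E²) - 17 = 2*E² - 17 = -17 + 2*E²)
I(O, j) = -17 - j + 2*j² (I(O, j) = (-17 + 2*j²) - j = -17 - j + 2*j²)
f/I(135, W(5)) = -19309/(-17 - 1*16 + 2*16²) = -19309/(-17 - 16 + 2*256) = -19309/(-17 - 16 + 512) = -19309/479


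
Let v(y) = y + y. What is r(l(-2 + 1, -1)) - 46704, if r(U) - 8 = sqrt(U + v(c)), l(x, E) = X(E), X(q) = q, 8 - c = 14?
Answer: -46696 + I*sqrt(13) ≈ -46696.0 + 3.6056*I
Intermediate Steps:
c = -6 (c = 8 - 1*14 = 8 - 14 = -6)
v(y) = 2*y
l(x, E) = E
r(U) = 8 + sqrt(-12 + U) (r(U) = 8 + sqrt(U + 2*(-6)) = 8 + sqrt(U - 12) = 8 + sqrt(-12 + U))
r(l(-2 + 1, -1)) - 46704 = (8 + sqrt(-12 - 1)) - 46704 = (8 + sqrt(-13)) - 46704 = (8 + I*sqrt(13)) - 46704 = -46696 + I*sqrt(13)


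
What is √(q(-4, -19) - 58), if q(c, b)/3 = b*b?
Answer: 5*√41 ≈ 32.016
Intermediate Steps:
q(c, b) = 3*b² (q(c, b) = 3*(b*b) = 3*b²)
√(q(-4, -19) - 58) = √(3*(-19)² - 58) = √(3*361 - 58) = √(1083 - 58) = √1025 = 5*√41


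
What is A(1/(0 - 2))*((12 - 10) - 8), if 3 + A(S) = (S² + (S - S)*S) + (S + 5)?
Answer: -21/2 ≈ -10.500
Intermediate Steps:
A(S) = 2 + S + S² (A(S) = -3 + ((S² + (S - S)*S) + (S + 5)) = -3 + ((S² + 0*S) + (5 + S)) = -3 + ((S² + 0) + (5 + S)) = -3 + (S² + (5 + S)) = -3 + (5 + S + S²) = 2 + S + S²)
A(1/(0 - 2))*((12 - 10) - 8) = (2 + 1/(0 - 2) + (1/(0 - 2))²)*((12 - 10) - 8) = (2 + 1/(-2) + (1/(-2))²)*(2 - 8) = (2 - ½ + (-½)²)*(-6) = (2 - ½ + ¼)*(-6) = (7/4)*(-6) = -21/2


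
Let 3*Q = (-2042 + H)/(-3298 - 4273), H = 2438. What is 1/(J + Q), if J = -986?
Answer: -7571/7465138 ≈ -0.0010142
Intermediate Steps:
Q = -132/7571 (Q = ((-2042 + 2438)/(-3298 - 4273))/3 = (396/(-7571))/3 = (396*(-1/7571))/3 = (⅓)*(-396/7571) = -132/7571 ≈ -0.017435)
1/(J + Q) = 1/(-986 - 132/7571) = 1/(-7465138/7571) = -7571/7465138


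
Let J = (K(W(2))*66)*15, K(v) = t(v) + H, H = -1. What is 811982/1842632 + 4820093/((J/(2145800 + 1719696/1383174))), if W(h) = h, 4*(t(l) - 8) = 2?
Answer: 199703835060930532293653/143363287910700 ≈ 1.3930e+9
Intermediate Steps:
t(l) = 17/2 (t(l) = 8 + (¼)*2 = 8 + ½ = 17/2)
K(v) = 15/2 (K(v) = 17/2 - 1 = 15/2)
J = 7425 (J = ((15/2)*66)*15 = 495*15 = 7425)
811982/1842632 + 4820093/((J/(2145800 + 1719696/1383174))) = 811982/1842632 + 4820093/((7425/(2145800 + 1719696/1383174))) = 811982*(1/1842632) + 4820093/((7425/(2145800 + 1719696*(1/1383174)))) = 405991/921316 + 4820093/((7425/(2145800 + 286616/230529))) = 405991/921316 + 4820093/((7425/(494669414816/230529))) = 405991/921316 + 4820093/((7425*(230529/494669414816))) = 405991/921316 + 4820093/(1711677825/494669414816) = 405991/921316 + 4820093*(494669414816/1711677825) = 405991/921316 + 2384352583668697888/1711677825 = 199703835060930532293653/143363287910700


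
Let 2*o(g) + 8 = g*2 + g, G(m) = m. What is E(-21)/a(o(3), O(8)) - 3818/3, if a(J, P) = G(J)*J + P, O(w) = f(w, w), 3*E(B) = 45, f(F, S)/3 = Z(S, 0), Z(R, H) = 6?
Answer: -278534/219 ≈ -1271.8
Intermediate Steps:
f(F, S) = 18 (f(F, S) = 3*6 = 18)
E(B) = 15 (E(B) = (⅓)*45 = 15)
O(w) = 18
o(g) = -4 + 3*g/2 (o(g) = -4 + (g*2 + g)/2 = -4 + (2*g + g)/2 = -4 + (3*g)/2 = -4 + 3*g/2)
a(J, P) = P + J² (a(J, P) = J*J + P = J² + P = P + J²)
E(-21)/a(o(3), O(8)) - 3818/3 = 15/(18 + (-4 + (3/2)*3)²) - 3818/3 = 15/(18 + (-4 + 9/2)²) - 3818*⅓ = 15/(18 + (½)²) - 3818/3 = 15/(18 + ¼) - 3818/3 = 15/(73/4) - 3818/3 = 15*(4/73) - 3818/3 = 60/73 - 3818/3 = -278534/219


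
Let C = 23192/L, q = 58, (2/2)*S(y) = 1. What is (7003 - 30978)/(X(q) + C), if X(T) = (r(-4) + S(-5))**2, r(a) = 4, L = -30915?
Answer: -741187125/749683 ≈ -988.67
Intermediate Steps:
S(y) = 1
X(T) = 25 (X(T) = (4 + 1)**2 = 5**2 = 25)
C = -23192/30915 (C = 23192/(-30915) = 23192*(-1/30915) = -23192/30915 ≈ -0.75019)
(7003 - 30978)/(X(q) + C) = (7003 - 30978)/(25 - 23192/30915) = -23975/749683/30915 = -23975*30915/749683 = -741187125/749683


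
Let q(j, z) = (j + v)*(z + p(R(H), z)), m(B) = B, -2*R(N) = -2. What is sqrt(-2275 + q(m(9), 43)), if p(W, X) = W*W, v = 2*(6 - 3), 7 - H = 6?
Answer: I*sqrt(1615) ≈ 40.187*I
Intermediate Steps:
H = 1 (H = 7 - 1*6 = 7 - 6 = 1)
R(N) = 1 (R(N) = -1/2*(-2) = 1)
v = 6 (v = 2*3 = 6)
p(W, X) = W**2
q(j, z) = (1 + z)*(6 + j) (q(j, z) = (j + 6)*(z + 1**2) = (6 + j)*(z + 1) = (6 + j)*(1 + z) = (1 + z)*(6 + j))
sqrt(-2275 + q(m(9), 43)) = sqrt(-2275 + (6 + 9 + 6*43 + 9*43)) = sqrt(-2275 + (6 + 9 + 258 + 387)) = sqrt(-2275 + 660) = sqrt(-1615) = I*sqrt(1615)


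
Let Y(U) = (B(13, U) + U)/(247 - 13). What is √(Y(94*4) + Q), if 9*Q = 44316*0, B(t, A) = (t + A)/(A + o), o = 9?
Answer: √1452941490/30030 ≈ 1.2693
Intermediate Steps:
B(t, A) = (A + t)/(9 + A) (B(t, A) = (t + A)/(A + 9) = (A + t)/(9 + A))
Y(U) = U/234 + (13 + U)/(234*(9 + U)) (Y(U) = ((U + 13)/(9 + U) + U)/(247 - 13) = ((13 + U)/(9 + U) + U)/234 = (U + (13 + U)/(9 + U))*(1/234) = U/234 + (13 + U)/(234*(9 + U)))
Q = 0 (Q = (44316*0)/9 = (⅑)*0 = 0)
√(Y(94*4) + Q) = √((13 + 94*4 + (94*4)*(9 + 94*4))/(234*(9 + 94*4)) + 0) = √((13 + 376 + 376*(9 + 376))/(234*(9 + 376)) + 0) = √((1/234)*(13 + 376 + 376*385)/385 + 0) = √((1/234)*(1/385)*(13 + 376 + 144760) + 0) = √((1/234)*(1/385)*145149 + 0) = √(48383/30030 + 0) = √(48383/30030) = √1452941490/30030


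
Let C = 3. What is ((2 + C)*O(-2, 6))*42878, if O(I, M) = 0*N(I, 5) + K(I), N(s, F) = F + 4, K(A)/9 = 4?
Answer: 7718040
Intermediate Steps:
K(A) = 36 (K(A) = 9*4 = 36)
N(s, F) = 4 + F
O(I, M) = 36 (O(I, M) = 0*(4 + 5) + 36 = 0*9 + 36 = 0 + 36 = 36)
((2 + C)*O(-2, 6))*42878 = ((2 + 3)*36)*42878 = (5*36)*42878 = 180*42878 = 7718040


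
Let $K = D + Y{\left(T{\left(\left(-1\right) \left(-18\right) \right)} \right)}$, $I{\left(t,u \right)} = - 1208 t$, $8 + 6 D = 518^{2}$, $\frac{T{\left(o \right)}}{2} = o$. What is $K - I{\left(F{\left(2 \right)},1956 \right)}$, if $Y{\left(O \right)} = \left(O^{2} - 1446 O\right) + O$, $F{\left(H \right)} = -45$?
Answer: $- \frac{181094}{3} \approx -60365.0$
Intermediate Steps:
$T{\left(o \right)} = 2 o$
$D = \frac{134158}{3}$ ($D = - \frac{4}{3} + \frac{518^{2}}{6} = - \frac{4}{3} + \frac{1}{6} \cdot 268324 = - \frac{4}{3} + \frac{134162}{3} = \frac{134158}{3} \approx 44719.0$)
$Y{\left(O \right)} = O^{2} - 1445 O$
$K = - \frac{18014}{3}$ ($K = \frac{134158}{3} + 2 \left(\left(-1\right) \left(-18\right)\right) \left(-1445 + 2 \left(\left(-1\right) \left(-18\right)\right)\right) = \frac{134158}{3} + 2 \cdot 18 \left(-1445 + 2 \cdot 18\right) = \frac{134158}{3} + 36 \left(-1445 + 36\right) = \frac{134158}{3} + 36 \left(-1409\right) = \frac{134158}{3} - 50724 = - \frac{18014}{3} \approx -6004.7$)
$K - I{\left(F{\left(2 \right)},1956 \right)} = - \frac{18014}{3} - \left(-1208\right) \left(-45\right) = - \frac{18014}{3} - 54360 = - \frac{181094}{3}$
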